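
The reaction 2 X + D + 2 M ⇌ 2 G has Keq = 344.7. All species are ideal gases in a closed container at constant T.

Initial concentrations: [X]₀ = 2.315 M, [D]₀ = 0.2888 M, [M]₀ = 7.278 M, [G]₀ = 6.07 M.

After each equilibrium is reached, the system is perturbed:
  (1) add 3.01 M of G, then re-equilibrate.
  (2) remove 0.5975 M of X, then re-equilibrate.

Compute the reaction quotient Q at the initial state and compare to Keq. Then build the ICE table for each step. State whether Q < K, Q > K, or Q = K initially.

Q₀ = 0.4494; Q < K (proceeds forward)

Q₀ = 0.4494 vs Keq = 344.7 ⇒ Q<K, forward
Step 1:
                  X         D         M         G
  I           2.315    0.2888     7.278      6.07
  C         -0.5757   -0.2879   -0.5757    0.5757
  E           1.739 9.4288e-04     6.702     6.646
  solve Keq expr → x = 0.2879; check Q = 344.7
Then add 3.01 M of G.
Step 2:
                  X         D         M         G
  I           1.739 9.4288e-04     6.702     9.656
  C        0.002081  0.001041  0.002081 -0.002081
  E           1.741  0.001984     6.704     9.654
  solve Keq expr → x = -0.001041; check Q = 344.7
Then remove 0.5975 M of X.
Step 3:
                  X         D         M         G
  I           1.144  0.001984     6.704     9.654
  C        0.005122  0.002561  0.005122 -0.005122
  E           1.149  0.004544     6.709     9.649
  solve Keq expr → x = -0.002561; check Q = 344.7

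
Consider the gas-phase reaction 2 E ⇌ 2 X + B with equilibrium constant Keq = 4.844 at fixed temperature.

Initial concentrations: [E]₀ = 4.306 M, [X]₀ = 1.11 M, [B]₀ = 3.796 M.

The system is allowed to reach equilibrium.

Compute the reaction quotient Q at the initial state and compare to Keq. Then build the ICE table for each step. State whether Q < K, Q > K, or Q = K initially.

Q₀ = 0.2522; Q < K (proceeds forward)

Q₀ = 0.2522 vs Keq = 4.844 ⇒ Q<K, forward
Step 1:
                    E           X           B
  Initial       4.306        1.11       3.796
  Change       -1.631       1.631      0.8156
  Equil         2.675       2.741       4.612
  solve Keq expr → x = 0.8156; check Q = 4.844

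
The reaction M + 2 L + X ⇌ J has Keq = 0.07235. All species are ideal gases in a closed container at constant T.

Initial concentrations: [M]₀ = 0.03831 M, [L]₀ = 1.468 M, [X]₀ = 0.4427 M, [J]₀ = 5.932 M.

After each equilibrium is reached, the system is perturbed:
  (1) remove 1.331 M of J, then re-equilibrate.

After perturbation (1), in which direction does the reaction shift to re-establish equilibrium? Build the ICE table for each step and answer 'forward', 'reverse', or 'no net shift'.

Direction: forward

Q₀ = 162.3 vs Keq = 0.07235 ⇒ Q>K, reverse
Step 1:
                    M           L           X           J
  init        0.03831       1.468      0.4427       5.932
  Δ             1.512       3.023       1.512      -1.512
  eq             1.55       4.491       1.954        4.42
  solve Keq expr → x = -1.512; check Q = 0.07235
Then remove 1.331 M of J.
Step 2:
                    M           L           X           J
  init           1.55       4.491       1.954       3.089
  Δ           -0.1464     -0.2928     -0.1464      0.1464
  eq            1.403       4.198       1.808       3.236
  solve Keq expr → x = 0.1464; check Q = 0.07235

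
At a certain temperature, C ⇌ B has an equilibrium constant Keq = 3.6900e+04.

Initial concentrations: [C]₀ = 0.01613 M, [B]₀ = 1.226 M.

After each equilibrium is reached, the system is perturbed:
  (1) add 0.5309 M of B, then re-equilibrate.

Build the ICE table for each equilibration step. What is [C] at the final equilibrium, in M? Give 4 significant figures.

[C]_eq = 4.8048e-05 M

Q₀ = 76.01 vs Keq = 3.6900e+04 ⇒ Q<K, forward
Step 1:
                  C         B
  init      0.01613     1.226
  Δ         -0.0161    0.0161
  eq      3.3661e-05     1.242
  solve Keq expr → x = 0.0161; check Q = 3.6900e+04
Then add 0.5309 M of B.
Step 2:
                  C         B
  init    3.3661e-05     1.773
  Δ       1.4387e-05 -1.4387e-05
  eq      4.8048e-05     1.773
  solve Keq expr → x = -1.4387e-05; check Q = 3.6900e+04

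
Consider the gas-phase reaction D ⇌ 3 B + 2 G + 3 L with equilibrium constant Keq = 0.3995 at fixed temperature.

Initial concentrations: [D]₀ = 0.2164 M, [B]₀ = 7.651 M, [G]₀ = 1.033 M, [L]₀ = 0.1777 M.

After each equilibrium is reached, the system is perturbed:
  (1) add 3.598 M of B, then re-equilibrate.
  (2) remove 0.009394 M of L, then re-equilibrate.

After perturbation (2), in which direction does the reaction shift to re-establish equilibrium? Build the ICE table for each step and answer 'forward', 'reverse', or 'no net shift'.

Q₀ = 12.39 vs Keq = 0.3995 ⇒ Q>K, reverse
Step 1:
                    D           B           G           L
  I            0.2164       7.651       1.033      0.1777
  C           0.03798     -0.1139    -0.07596     -0.1139
  E            0.2544       7.537       0.957     0.06375
  solve Keq expr → x = -0.03798; check Q = 0.3995
Then add 3.598 M of B.
Step 2:
                    D           B           G           L
  I            0.2544       11.14       0.957     0.06375
  C          0.006583    -0.01975    -0.01317    -0.01975
  E             0.261       11.12      0.9439     0.04401
  solve Keq expr → x = -0.006583; check Q = 0.3995
Then remove 0.009394 M of L.
Step 3:
                    D           B           G           L
  I             0.261       11.12      0.9439     0.03461
  C         -0.003001    0.009004    0.006003    0.009004
  E             0.258       11.12      0.9499     0.04362
  solve Keq expr → x = 0.003001; check Q = 0.3995

Direction: forward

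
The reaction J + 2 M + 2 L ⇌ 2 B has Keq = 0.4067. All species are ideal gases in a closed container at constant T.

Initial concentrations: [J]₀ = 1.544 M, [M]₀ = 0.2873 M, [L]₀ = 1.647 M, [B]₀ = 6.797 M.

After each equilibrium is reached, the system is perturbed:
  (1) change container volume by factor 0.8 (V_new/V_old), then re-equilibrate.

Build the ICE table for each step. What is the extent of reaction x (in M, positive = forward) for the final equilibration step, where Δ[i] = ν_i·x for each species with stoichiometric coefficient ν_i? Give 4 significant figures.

Q₀ = 133.6 vs Keq = 0.4067 ⇒ Q>K, reverse
Step 1:
                  J         M         L         B
  I           1.544    0.2873     1.647     6.797
  C          0.7393     1.479     1.479    -1.479
  E           2.283     1.766     3.126     5.318
  solve Keq expr → x = -0.7393; check Q = 0.4067
Then change container volume by factor 0.8 (V_new/V_old).
Step 2:
                  J         M         L         B
  I           2.854     2.207     3.907     6.648
  C          -0.168    -0.336    -0.336     0.336
  E           2.686     1.871     3.571     6.984
  solve Keq expr → x = 0.168; check Q = 0.4067

x = 0.168 M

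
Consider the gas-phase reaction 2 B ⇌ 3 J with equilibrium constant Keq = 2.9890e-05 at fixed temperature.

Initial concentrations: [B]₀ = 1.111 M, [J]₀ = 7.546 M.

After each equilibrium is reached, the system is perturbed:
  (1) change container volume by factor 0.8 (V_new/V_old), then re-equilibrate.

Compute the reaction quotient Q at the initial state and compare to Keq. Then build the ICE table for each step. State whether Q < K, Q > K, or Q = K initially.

Q₀ = 348.1; Q > K (proceeds reverse)

Q₀ = 348.1 vs Keq = 2.9890e-05 ⇒ Q>K, reverse
Step 1:
                  B         J
  Initial     1.111     7.546
  Change      4.962    -7.443
  Equil       6.073    0.1033
  solve Keq expr → x = -2.481; check Q = 2.9890e-05
Then change container volume by factor 0.8 (V_new/V_old).
Step 2:
                  B         J
  Initial     7.591    0.1291
  Change   0.006128 -0.009191
  Equil       7.597    0.1199
  solve Keq expr → x = -0.003064; check Q = 2.9890e-05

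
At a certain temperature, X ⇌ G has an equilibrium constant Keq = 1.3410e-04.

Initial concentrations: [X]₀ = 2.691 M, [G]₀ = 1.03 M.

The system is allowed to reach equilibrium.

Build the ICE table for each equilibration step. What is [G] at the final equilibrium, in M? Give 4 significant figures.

[G]_eq = 4.9892e-04 M

Q₀ = 0.3828 vs Keq = 1.3410e-04 ⇒ Q>K, reverse
Step 1:
                    X           G
  Initial       2.691        1.03
  Change         1.03       -1.03
  Equil         3.721  4.9892e-04
  solve Keq expr → x = -1.03; check Q = 1.3410e-04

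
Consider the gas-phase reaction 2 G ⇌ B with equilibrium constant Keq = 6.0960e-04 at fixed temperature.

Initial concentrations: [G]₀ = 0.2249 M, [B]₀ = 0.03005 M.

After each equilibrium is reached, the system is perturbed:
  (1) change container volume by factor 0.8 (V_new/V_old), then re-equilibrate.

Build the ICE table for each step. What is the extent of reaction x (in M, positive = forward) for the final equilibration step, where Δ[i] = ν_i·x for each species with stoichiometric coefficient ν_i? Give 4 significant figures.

x = 1.5449e-05 M

Q₀ = 0.5941 vs Keq = 6.0960e-04 ⇒ Q>K, reverse
Step 1:
                  G         B
  Initial    0.2249   0.03005
  Change       0.06     -0.03
  Equil      0.2849 4.9480e-05
  solve Keq expr → x = -0.03; check Q = 6.0960e-04
Then change container volume by factor 0.8 (V_new/V_old).
Step 2:
                  G         B
  Initial    0.3561 6.1850e-05
  Change  -3.0898e-05 1.5449e-05
  Equil      0.3561 7.7300e-05
  solve Keq expr → x = 1.5449e-05; check Q = 6.0960e-04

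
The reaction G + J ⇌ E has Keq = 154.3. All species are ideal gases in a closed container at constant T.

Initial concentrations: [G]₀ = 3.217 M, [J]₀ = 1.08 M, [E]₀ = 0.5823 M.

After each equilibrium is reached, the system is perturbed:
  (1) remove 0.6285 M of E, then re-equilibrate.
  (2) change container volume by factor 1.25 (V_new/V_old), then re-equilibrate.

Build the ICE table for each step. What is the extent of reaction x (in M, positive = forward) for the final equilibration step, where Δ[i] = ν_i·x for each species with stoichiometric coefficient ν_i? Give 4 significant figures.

Q₀ = 0.1676 vs Keq = 154.3 ⇒ Q<K, forward
Step 1:
                   G          J          E
  init         3.217       1.08     0.5823
  Δ           -1.075     -1.075      1.075
  eq           2.142   0.005014      1.657
  solve Keq expr → x = 1.075; check Q = 154.3
Then remove 0.6285 M of E.
Step 2:
                   G          J          E
  init         2.142   0.005014      1.029
  Δ        -0.001893  -0.001893   0.001893
  eq            2.14   0.003121      1.031
  solve Keq expr → x = 0.001893; check Q = 154.3
Then change container volume by factor 1.25 (V_new/V_old).
Step 3:
                   G          J          E
  init         1.712   0.002497     0.8245
  Δ       6.2076e-04 6.2076e-04 -6.2076e-04
  eq           1.713   0.003118     0.8239
  solve Keq expr → x = -6.2076e-04; check Q = 154.3

x = -6.2076e-04 M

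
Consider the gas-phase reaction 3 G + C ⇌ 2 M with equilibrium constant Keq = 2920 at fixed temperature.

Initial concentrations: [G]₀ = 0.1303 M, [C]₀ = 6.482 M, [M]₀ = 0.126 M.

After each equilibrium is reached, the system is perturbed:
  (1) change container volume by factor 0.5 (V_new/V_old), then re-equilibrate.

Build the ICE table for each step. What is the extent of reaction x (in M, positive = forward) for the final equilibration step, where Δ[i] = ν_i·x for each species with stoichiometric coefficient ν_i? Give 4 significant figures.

x = 0.003159 M

Q₀ = 1.107 vs Keq = 2920 ⇒ Q<K, forward
Step 1:
                    G           C           M
  Initial      0.1303       6.482       0.126
  Change      -0.1173    -0.03909     0.07818
  Equil       0.01304       6.443      0.2042
  solve Keq expr → x = 0.03909; check Q = 2920
Then change container volume by factor 0.5 (V_new/V_old).
Step 2:
                    G           C           M
  Initial     0.02607       12.89      0.4084
  Change    -0.009478   -0.003159    0.006319
  Equil        0.0166       12.88      0.4147
  solve Keq expr → x = 0.003159; check Q = 2920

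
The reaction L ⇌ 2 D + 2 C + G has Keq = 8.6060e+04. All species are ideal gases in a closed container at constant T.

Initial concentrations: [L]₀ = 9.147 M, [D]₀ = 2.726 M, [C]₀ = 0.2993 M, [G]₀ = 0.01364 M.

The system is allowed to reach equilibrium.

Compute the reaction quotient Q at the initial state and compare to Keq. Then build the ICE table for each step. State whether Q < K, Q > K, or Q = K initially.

Q₀ = 9.9266e-04; Q < K (proceeds forward)

Q₀ = 9.9266e-04 vs Keq = 8.6060e+04 ⇒ Q<K, forward
Step 1:
                   L          D          C          G
  init         9.147      2.726     0.2993    0.01364
  Δ           -6.293      12.59      12.59      6.293
  eq           2.854      15.31      12.89      6.307
  solve Keq expr → x = 6.293; check Q = 8.6060e+04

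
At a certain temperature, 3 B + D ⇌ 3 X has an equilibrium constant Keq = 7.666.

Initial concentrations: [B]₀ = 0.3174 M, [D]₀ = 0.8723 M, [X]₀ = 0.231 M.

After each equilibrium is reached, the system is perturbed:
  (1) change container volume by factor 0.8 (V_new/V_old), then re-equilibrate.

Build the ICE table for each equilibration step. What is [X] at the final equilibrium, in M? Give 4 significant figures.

Q₀ = 0.4419 vs Keq = 7.666 ⇒ Q<K, forward
Step 1:
                   B          D          X
  Initial     0.3174     0.8723      0.231
  Change     -0.1252   -0.04174     0.1252
  Equil       0.1922     0.8306     0.3562
  solve Keq expr → x = 0.04174; check Q = 7.666
Then change container volume by factor 0.8 (V_new/V_old).
Step 2:
                   B          D          X
  Initial     0.2402      1.038     0.4453
  Change    -0.01129  -0.003763    0.01129
  Equil       0.2289      1.034     0.4566
  solve Keq expr → x = 0.003763; check Q = 7.666

[X]_eq = 0.4566 M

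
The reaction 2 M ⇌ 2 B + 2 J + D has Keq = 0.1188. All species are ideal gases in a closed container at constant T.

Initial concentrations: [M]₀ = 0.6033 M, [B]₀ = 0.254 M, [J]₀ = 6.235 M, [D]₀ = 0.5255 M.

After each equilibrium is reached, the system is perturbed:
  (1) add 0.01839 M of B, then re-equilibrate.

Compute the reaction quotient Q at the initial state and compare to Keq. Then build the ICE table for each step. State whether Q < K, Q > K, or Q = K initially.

Q₀ = 3.621 vs Keq = 0.1188 ⇒ Q>K, reverse
Step 1:
                   M          B          J          D
  Initial     0.6033      0.254      6.235     0.5255
  Change      0.1857    -0.1857    -0.1857   -0.09283
  Equil        0.789    0.06834      6.049     0.4327
  solve Keq expr → x = -0.09283; check Q = 0.1188
Then add 0.01839 M of B.
Step 2:
                   M          B          J          D
  Initial      0.789    0.08673      6.049     0.4327
  Change     0.01614   -0.01614   -0.01614  -0.008072
  Equil       0.8051    0.07059      6.033     0.4246
  solve Keq expr → x = -0.008072; check Q = 0.1188

Q₀ = 3.621; Q > K (proceeds reverse)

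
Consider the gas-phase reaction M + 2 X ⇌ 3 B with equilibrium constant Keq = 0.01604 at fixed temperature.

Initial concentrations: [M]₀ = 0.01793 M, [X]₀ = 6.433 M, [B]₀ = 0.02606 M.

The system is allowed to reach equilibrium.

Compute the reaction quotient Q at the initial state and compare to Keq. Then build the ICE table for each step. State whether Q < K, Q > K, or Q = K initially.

Q₀ = 2.3852e-05; Q < K (proceeds forward)

Q₀ = 2.3852e-05 vs Keq = 0.01604 ⇒ Q<K, forward
Step 1:
                    M           X           B
  init        0.01793       6.433     0.02606
  Δ          -0.01722    -0.03443     0.05165
  eq       7.1450e-04       6.399     0.07771
  solve Keq expr → x = 0.01722; check Q = 0.01604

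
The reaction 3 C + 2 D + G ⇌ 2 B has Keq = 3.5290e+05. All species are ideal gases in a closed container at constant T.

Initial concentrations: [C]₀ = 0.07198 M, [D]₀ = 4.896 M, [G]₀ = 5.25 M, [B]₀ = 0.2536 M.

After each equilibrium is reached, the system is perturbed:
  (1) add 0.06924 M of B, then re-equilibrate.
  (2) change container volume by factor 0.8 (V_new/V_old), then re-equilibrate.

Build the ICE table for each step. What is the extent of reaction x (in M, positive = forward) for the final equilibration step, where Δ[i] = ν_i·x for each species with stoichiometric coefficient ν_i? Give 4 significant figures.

Q₀ = 1.37 vs Keq = 3.5290e+05 ⇒ Q<K, forward
Step 1:
                  C         D         G         B
  I         0.07198     4.896      5.25    0.2536
  C         -0.0707  -0.04713  -0.02357   0.04713
  E        0.001278     4.849     5.226    0.3007
  solve Keq expr → x = 0.02357; check Q = 3.5290e+05
Then add 0.06924 M of B.
Step 2:
                  C         D         G         B
  I        0.001278     4.849     5.226      0.37
  C       1.8890e-04 1.2593e-04 6.2966e-05 -1.2593e-04
  E        0.001467     4.849     5.226    0.3698
  solve Keq expr → x = -6.2966e-05; check Q = 3.5290e+05
Then change container volume by factor 0.8 (V_new/V_old).
Step 3:
                  C         D         G         B
  I        0.001833     6.061     6.533    0.4623
  C       -4.7109e-04 -3.1406e-04 -1.5703e-04 3.1406e-04
  E        0.001362     6.061     6.533    0.4626
  solve Keq expr → x = 1.5703e-04; check Q = 3.5290e+05

x = 1.5703e-04 M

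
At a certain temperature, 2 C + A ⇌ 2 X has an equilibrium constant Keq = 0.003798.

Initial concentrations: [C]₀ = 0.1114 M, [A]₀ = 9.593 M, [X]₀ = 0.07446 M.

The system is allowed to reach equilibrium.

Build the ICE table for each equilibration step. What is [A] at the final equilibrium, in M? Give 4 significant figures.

Q₀ = 0.04657 vs Keq = 0.003798 ⇒ Q>K, reverse
Step 1:
                    C           A           X
  I            0.1114       9.593     0.07446
  C           0.04464     0.02232    -0.04464
  E             0.156       9.615     0.02982
  solve Keq expr → x = -0.02232; check Q = 0.003798

[A]_eq = 9.615 M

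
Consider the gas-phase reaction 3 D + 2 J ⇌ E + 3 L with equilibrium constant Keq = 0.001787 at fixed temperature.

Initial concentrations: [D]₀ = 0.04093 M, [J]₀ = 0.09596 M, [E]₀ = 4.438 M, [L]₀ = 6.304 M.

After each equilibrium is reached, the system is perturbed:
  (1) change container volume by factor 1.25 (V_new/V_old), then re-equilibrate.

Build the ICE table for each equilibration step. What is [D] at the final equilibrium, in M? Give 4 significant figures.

Q₀ = 1.7609e+09 vs Keq = 0.001787 ⇒ Q>K, reverse
Step 1:
                    D           J           E           L
  init        0.04093     0.09596       4.438       6.304
  Δ             5.228       3.486      -1.743      -5.228
  eq            5.269       3.582       2.695       1.076
  solve Keq expr → x = -1.743; check Q = 0.001787
Then change container volume by factor 1.25 (V_new/V_old).
Step 2:
                    D           J           E           L
  init          4.215       2.865       2.156      0.8605
  Δ           0.04547     0.03031    -0.01516    -0.04547
  eq            4.261       2.896       2.141       0.815
  solve Keq expr → x = -0.01516; check Q = 0.001787

[D]_eq = 4.261 M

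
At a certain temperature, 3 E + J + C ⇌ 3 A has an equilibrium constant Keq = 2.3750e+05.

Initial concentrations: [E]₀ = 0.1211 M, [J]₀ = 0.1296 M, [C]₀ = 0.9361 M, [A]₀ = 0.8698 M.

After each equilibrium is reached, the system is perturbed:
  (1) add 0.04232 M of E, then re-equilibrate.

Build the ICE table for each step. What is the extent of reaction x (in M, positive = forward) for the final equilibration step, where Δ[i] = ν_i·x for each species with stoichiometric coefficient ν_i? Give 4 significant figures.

x = 0.01302 M

Q₀ = 3054 vs Keq = 2.3750e+05 ⇒ Q<K, forward
Step 1:
                   E          J          C          A
  Initial     0.1211     0.1296     0.9361     0.8698
  Change     -0.0868   -0.02893   -0.02893     0.0868
  Equil       0.0343     0.1007     0.9072     0.9566
  solve Keq expr → x = 0.02893; check Q = 2.3750e+05
Then add 0.04232 M of E.
Step 2:
                   E          J          C          A
  Initial    0.07662     0.1007     0.9072     0.9566
  Change    -0.03905   -0.01302   -0.01302    0.03905
  Equil      0.03757    0.08765     0.8941     0.9957
  solve Keq expr → x = 0.01302; check Q = 2.3750e+05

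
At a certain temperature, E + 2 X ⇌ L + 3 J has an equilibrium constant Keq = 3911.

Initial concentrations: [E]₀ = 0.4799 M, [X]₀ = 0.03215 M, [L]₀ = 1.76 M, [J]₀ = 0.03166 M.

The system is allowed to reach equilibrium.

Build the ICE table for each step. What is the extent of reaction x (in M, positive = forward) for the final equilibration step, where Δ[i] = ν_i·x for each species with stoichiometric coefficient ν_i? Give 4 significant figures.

Q₀ = 0.1126 vs Keq = 3911 ⇒ Q<K, forward
Step 1:
                    E           X           L           J
  I            0.4799     0.03215        1.76     0.03166
  C          -0.01573    -0.03146     0.01573     0.04719
  E            0.4642  6.9243e-04       1.776     0.07885
  solve Keq expr → x = 0.01573; check Q = 3911

x = 0.01573 M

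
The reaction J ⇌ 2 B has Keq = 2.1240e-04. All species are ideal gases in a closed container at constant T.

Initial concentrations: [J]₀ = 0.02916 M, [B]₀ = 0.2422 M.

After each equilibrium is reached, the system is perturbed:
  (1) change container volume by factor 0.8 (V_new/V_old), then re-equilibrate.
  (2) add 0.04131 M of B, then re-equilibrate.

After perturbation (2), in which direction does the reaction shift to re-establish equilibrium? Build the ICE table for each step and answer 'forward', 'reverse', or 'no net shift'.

Q₀ = 2.012 vs Keq = 2.1240e-04 ⇒ Q>K, reverse
Step 1:
                   J          B
  I          0.02916     0.2422
  C           0.1183    -0.2366
  E           0.1475   0.005597
  solve Keq expr → x = -0.1183; check Q = 2.1240e-04
Then change container volume by factor 0.8 (V_new/V_old).
Step 2:
                   J          B
  I           0.1843   0.006996
  C       3.6617e-04 -7.3234e-04
  E           0.1847   0.006263
  solve Keq expr → x = -3.6617e-04; check Q = 2.1240e-04
Then add 0.04131 M of B.
Step 3:
                   J          B
  I           0.1847    0.04757
  C          0.02049   -0.04097
  E           0.2052   0.006602
  solve Keq expr → x = -0.02049; check Q = 2.1240e-04

Direction: reverse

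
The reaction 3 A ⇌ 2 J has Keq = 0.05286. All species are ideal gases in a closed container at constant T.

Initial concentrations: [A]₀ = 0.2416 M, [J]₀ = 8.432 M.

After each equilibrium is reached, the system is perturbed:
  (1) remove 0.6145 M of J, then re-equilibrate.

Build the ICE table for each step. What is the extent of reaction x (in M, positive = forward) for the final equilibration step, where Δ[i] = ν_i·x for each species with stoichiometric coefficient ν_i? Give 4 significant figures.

Q₀ = 5042 vs Keq = 0.05286 ⇒ Q>K, reverse
Step 1:
                    A           J
  init         0.2416       8.432
  Δ             6.547      -4.365
  eq            6.789       4.067
  solve Keq expr → x = -2.182; check Q = 0.05286
Then remove 0.6145 M of J.
Step 2:
                    A           J
  init          6.789       3.453
  Δ           -0.3959       0.264
  eq            6.393       3.716
  solve Keq expr → x = 0.132; check Q = 0.05286

x = 0.132 M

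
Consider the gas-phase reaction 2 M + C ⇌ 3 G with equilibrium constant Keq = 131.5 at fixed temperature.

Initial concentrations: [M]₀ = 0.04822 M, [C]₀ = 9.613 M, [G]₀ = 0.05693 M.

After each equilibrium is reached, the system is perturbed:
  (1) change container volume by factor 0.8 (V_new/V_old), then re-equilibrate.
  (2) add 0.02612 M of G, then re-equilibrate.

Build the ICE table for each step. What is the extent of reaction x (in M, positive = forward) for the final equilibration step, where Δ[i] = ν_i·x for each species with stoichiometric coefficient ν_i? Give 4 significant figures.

x = -1.9985e-04 M

Q₀ = 0.008255 vs Keq = 131.5 ⇒ Q<K, forward
Step 1:
                    M           C           G
  Initial     0.04822       9.613     0.05693
  Change     -0.04694    -0.02347     0.07041
  Equil       0.00128        9.59      0.1273
  solve Keq expr → x = 0.02347; check Q = 131.5
Then change container volume by factor 0.8 (V_new/V_old).
Step 2:
                    M           C           G
  Initial      0.0016       11.99      0.1592
  Change            0           0           0
  Equil        0.0016       11.99      0.1592
  solve Keq expr → x = 0; check Q = 131.5
Then add 0.02612 M of G.
Step 3:
                    M           C           G
  Initial      0.0016       11.99      0.1853
  Change   3.9969e-04  1.9985e-04 -5.9954e-04
  Equil      0.001999       11.99      0.1847
  solve Keq expr → x = -1.9985e-04; check Q = 131.5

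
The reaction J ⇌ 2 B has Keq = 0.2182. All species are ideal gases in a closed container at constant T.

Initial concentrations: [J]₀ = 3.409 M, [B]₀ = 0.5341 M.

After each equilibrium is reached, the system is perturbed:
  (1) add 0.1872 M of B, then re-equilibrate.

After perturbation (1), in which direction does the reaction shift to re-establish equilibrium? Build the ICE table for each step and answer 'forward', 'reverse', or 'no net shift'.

Q₀ = 0.08368 vs Keq = 0.2182 ⇒ Q<K, forward
Step 1:
                    J           B
  Initial       3.409      0.5341
  Change      -0.1543      0.3086
  Equil         3.255      0.8427
  solve Keq expr → x = 0.1543; check Q = 0.2182
Then add 0.1872 M of B.
Step 2:
                    J           B
  Initial       3.255        1.03
  Change      0.08795     -0.1759
  Equil         3.343       0.854
  solve Keq expr → x = -0.08795; check Q = 0.2182

Direction: reverse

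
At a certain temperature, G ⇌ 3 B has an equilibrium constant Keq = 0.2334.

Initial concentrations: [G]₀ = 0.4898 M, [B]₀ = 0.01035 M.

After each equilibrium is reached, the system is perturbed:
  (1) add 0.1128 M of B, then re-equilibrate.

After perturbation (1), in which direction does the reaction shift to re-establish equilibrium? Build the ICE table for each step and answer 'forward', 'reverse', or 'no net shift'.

Q₀ = 2.2636e-06 vs Keq = 0.2334 ⇒ Q<K, forward
Step 1:
                  G         B
  init       0.4898   0.01035
  Δ          -0.141     0.423
  eq         0.3488    0.4334
  solve Keq expr → x = 0.141; check Q = 0.2334
Then add 0.1128 M of B.
Step 2:
                  G         B
  init       0.3488    0.5462
  Δ         0.03316  -0.09948
  eq         0.3819    0.4467
  solve Keq expr → x = -0.03316; check Q = 0.2334

Direction: reverse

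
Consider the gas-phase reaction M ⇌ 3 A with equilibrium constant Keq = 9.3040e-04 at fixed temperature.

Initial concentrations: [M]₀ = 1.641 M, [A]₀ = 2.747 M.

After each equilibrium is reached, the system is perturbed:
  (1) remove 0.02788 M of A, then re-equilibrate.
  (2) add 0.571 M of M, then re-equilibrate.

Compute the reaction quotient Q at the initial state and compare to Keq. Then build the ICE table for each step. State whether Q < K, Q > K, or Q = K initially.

Q₀ = 12.63; Q > K (proceeds reverse)

Q₀ = 12.63 vs Keq = 9.3040e-04 ⇒ Q>K, reverse
Step 1:
                  M         A
  I           1.641     2.747
  C          0.8714    -2.614
  E           2.512    0.1327
  solve Keq expr → x = -0.8714; check Q = 9.3040e-04
Then remove 0.02788 M of A.
Step 2:
                  M         A
  I           2.512    0.1048
  C       -0.009239   0.02772
  E           2.503    0.1326
  solve Keq expr → x = 0.009239; check Q = 9.3040e-04
Then add 0.571 M of M.
Step 3:
                  M         A
  I           3.074    0.1326
  C       -0.003116  0.009349
  E           3.071    0.1419
  solve Keq expr → x = 0.003116; check Q = 9.3040e-04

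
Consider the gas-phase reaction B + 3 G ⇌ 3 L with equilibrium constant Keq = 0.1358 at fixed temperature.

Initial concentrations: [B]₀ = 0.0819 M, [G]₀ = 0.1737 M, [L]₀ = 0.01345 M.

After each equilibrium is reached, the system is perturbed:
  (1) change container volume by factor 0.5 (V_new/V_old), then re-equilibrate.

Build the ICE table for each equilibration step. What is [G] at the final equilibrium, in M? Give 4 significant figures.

Q₀ = 0.005669 vs Keq = 0.1358 ⇒ Q<K, forward
Step 1:
                    B           G           L
  I            0.0819      0.1737     0.01345
  C         -0.006641    -0.01992     0.01992
  E           0.07526      0.1538     0.03337
  solve Keq expr → x = 0.006641; check Q = 0.1358
Then change container volume by factor 0.5 (V_new/V_old).
Step 2:
                    B           G           L
  I            0.1505      0.3076     0.06674
  C         -0.004337    -0.01301     0.01301
  E            0.1462      0.2945     0.07975
  solve Keq expr → x = 0.004337; check Q = 0.1358

[G]_eq = 0.2945 M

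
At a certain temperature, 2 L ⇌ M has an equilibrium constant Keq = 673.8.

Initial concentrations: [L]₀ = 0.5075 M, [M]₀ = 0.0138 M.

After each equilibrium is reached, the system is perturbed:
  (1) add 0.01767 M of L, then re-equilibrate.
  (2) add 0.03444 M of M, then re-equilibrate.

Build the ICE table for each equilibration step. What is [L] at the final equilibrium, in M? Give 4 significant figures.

[L]_eq = 0.02111 M

Q₀ = 0.05358 vs Keq = 673.8 ⇒ Q<K, forward
Step 1:
                   L          M
  init        0.5075     0.0138
  Δ          -0.4879      0.244
  eq         0.01956     0.2578
  solve Keq expr → x = 0.244; check Q = 673.8
Then add 0.01767 M of L.
Step 2:
                   L          M
  init       0.03723     0.2578
  Δ         -0.01734   0.008672
  eq         0.01989     0.2664
  solve Keq expr → x = 0.008672; check Q = 673.8
Then add 0.03444 M of M.
Step 3:
                   L          M
  init       0.01989     0.3009
  Δ         0.001225 -6.1231e-04
  eq         0.02111     0.3003
  solve Keq expr → x = -6.1231e-04; check Q = 673.8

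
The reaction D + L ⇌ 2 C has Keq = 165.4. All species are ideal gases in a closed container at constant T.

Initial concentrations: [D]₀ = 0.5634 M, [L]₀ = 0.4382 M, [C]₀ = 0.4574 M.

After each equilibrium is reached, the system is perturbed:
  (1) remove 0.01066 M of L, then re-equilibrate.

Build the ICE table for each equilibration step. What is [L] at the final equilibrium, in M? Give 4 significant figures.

[L]_eq = 0.04846 M

Q₀ = 0.8474 vs Keq = 165.4 ⇒ Q<K, forward
Step 1:
                  D         L         C
  Initial    0.5634    0.4382    0.4574
  Change    -0.3865   -0.3865    0.7729
  Equil      0.1769   0.05173      1.23
  solve Keq expr → x = 0.3865; check Q = 165.4
Then remove 0.01066 M of L.
Step 2:
                  D         L         C
  Initial    0.1769   0.04107      1.23
  Change   0.007397  0.007397  -0.01479
  Equil      0.1843   0.04846     1.216
  solve Keq expr → x = -0.007397; check Q = 165.4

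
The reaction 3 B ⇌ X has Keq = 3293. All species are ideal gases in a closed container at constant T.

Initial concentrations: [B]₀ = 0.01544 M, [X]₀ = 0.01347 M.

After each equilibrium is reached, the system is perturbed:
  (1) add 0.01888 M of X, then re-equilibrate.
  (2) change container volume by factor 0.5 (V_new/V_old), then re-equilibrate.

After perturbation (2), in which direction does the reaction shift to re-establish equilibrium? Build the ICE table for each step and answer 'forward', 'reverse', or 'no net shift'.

Direction: forward

Q₀ = 3660 vs Keq = 3293 ⇒ Q>K, reverse
Step 1:
                    B           X
  init        0.01544     0.01347
  Δ        4.8817e-04 -1.6272e-04
  eq          0.01593     0.01331
  solve Keq expr → x = -1.6272e-04; check Q = 3293
Then add 0.01888 M of X.
Step 2:
                    B           X
  init        0.01593     0.03219
  Δ          0.005072   -0.001691
  eq            0.021      0.0305
  solve Keq expr → x = -0.001691; check Q = 3293
Then change container volume by factor 0.5 (V_new/V_old).
Step 3:
                    B           X
  init          0.042     0.06099
  Δ          -0.01484    0.004948
  eq          0.02716     0.06594
  solve Keq expr → x = 0.004948; check Q = 3293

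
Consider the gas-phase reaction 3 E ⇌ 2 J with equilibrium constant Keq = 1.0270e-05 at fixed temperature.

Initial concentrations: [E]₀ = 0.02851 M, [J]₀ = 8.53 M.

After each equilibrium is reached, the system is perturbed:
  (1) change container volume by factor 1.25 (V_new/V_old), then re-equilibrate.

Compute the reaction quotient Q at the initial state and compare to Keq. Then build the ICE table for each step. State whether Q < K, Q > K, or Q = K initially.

Q₀ = 3.1398e+06; Q > K (proceeds reverse)

Q₀ = 3.1398e+06 vs Keq = 1.0270e-05 ⇒ Q>K, reverse
Step 1:
                   E          J
  I          0.02851       8.53
  C            12.58     -8.387
  E            12.61     0.1435
  solve Keq expr → x = -4.193; check Q = 1.0270e-05
Then change container volume by factor 1.25 (V_new/V_old).
Step 2:
                   E          J
  I            10.09     0.1148
  C          0.01777   -0.01185
  E             10.1     0.1029
  solve Keq expr → x = -0.005923; check Q = 1.0270e-05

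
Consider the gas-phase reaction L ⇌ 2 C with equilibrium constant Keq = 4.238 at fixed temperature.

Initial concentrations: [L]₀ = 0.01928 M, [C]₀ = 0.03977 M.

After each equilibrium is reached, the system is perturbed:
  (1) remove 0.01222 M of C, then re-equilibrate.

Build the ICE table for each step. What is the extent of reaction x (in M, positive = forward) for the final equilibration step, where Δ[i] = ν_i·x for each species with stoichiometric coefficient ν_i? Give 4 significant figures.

Q₀ = 0.08204 vs Keq = 4.238 ⇒ Q<K, forward
Step 1:
                  L         C
  init      0.01928   0.03977
  Δ        -0.01793   0.03586
  eq        0.00135   0.07563
  solve Keq expr → x = 0.01793; check Q = 4.238
Then remove 0.01222 M of C.
Step 2:
                  L         C
  init      0.00135   0.06341
  Δ       -3.7815e-04 7.5630e-04
  eq      9.7154e-04   0.06417
  solve Keq expr → x = 3.7815e-04; check Q = 4.238

x = 3.7815e-04 M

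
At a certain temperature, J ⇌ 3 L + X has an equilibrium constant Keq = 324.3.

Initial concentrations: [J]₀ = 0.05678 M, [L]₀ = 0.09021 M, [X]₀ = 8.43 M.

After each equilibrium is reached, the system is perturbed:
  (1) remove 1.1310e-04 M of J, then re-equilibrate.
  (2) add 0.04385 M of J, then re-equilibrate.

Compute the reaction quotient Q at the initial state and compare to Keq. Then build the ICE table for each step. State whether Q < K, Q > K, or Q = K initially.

Q₀ = 0.109 vs Keq = 324.3 ⇒ Q<K, forward
Step 1:
                    J           L           X
  Initial     0.05678     0.09021        8.43
  Change     -0.05632       0.169     0.05632
  Equil    4.5561e-04      0.2592       8.486
  solve Keq expr → x = 0.05632; check Q = 324.3
Then remove 1.1310e-04 M of J.
Step 2:
                    J           L           X
  Initial  3.4251e-04      0.2592       8.486
  Change   1.1133e-04 -3.3400e-04 -1.1133e-04
  Equil    4.5384e-04      0.2588       8.486
  solve Keq expr → x = -1.1133e-04; check Q = 324.3
Then add 0.04385 M of J.
Step 3:
                    J           L           X
  Initial      0.0443      0.2588       8.486
  Change     -0.04278      0.1283     0.04278
  Equil      0.001526      0.3872       8.529
  solve Keq expr → x = 0.04278; check Q = 324.3

Q₀ = 0.109; Q < K (proceeds forward)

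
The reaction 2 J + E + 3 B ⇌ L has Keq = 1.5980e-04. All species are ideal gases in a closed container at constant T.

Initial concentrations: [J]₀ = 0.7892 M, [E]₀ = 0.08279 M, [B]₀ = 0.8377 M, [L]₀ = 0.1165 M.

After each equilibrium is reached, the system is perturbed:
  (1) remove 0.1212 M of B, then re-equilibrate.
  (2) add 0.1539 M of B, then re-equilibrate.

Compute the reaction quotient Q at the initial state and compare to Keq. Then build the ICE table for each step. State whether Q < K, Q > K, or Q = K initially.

Q₀ = 3.843; Q > K (proceeds reverse)

Q₀ = 3.843 vs Keq = 1.5980e-04 ⇒ Q>K, reverse
Step 1:
                  J         E         B         L
  init       0.7892   0.08279    0.8377    0.1165
  Δ          0.2329    0.1164    0.3493   -0.1164
  eq          1.022    0.1992     1.187 5.5630e-05
  solve Keq expr → x = -0.1164; check Q = 1.5980e-04
Then remove 0.1212 M of B.
Step 2:
                  J         E         B         L
  init        1.022    0.1992     1.066 5.5630e-05
  Δ       3.0697e-05 1.5349e-05 4.6046e-05 -1.5349e-05
  eq          1.022    0.1992     1.066 4.0281e-05
  solve Keq expr → x = -1.5349e-05; check Q = 1.5980e-04
Then add 0.1539 M of B.
Step 3:
                  J         E         B         L
  init        1.022    0.1992      1.22 4.0281e-05
  Δ       -4.0138e-05 -2.0069e-05 -6.0207e-05 2.0069e-05
  eq          1.022    0.1992      1.22 6.0350e-05
  solve Keq expr → x = 2.0069e-05; check Q = 1.5980e-04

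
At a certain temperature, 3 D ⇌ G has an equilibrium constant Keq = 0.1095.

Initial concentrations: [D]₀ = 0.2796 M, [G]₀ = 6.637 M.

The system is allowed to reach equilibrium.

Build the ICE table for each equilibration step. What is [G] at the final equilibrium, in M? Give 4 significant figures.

Q₀ = 303.6 vs Keq = 0.1095 ⇒ Q>K, reverse
Step 1:
                    D           G
  Initial      0.2796       6.637
  Change         3.41      -1.137
  Equil          3.69         5.5
  solve Keq expr → x = -1.137; check Q = 0.1095

[G]_eq = 5.5 M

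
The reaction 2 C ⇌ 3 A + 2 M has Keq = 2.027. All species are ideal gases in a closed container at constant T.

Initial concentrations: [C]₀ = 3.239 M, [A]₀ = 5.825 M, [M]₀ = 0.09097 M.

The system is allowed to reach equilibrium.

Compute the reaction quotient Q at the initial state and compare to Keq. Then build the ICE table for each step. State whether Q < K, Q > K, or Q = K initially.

Q₀ = 0.1559; Q < K (proceeds forward)

Q₀ = 0.1559 vs Keq = 2.027 ⇒ Q<K, forward
Step 1:
                  C         A         M
  init        3.239     5.825   0.09097
  Δ         -0.1954    0.2931    0.1954
  eq          3.044     6.118    0.2863
  solve Keq expr → x = 0.09769; check Q = 2.027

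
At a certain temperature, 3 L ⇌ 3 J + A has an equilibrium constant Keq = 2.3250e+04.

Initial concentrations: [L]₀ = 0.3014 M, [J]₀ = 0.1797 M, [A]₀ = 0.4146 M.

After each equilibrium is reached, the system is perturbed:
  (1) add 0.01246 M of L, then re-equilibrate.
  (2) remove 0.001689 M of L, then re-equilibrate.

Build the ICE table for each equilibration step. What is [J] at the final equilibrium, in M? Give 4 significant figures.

Q₀ = 0.08787 vs Keq = 2.3250e+04 ⇒ Q<K, forward
Step 1:
                   L          J          A
  I           0.3014     0.1797     0.4146
  C          -0.2883     0.2883     0.0961
  E          0.01311      0.468     0.5107
  solve Keq expr → x = 0.0961; check Q = 2.3250e+04
Then add 0.01246 M of L.
Step 2:
                   L          J          A
  I          0.02557      0.468     0.5107
  C         -0.01209    0.01209   0.004029
  E          0.01348     0.4801     0.5147
  solve Keq expr → x = 0.004029; check Q = 2.3250e+04
Then remove 0.001689 M of L.
Step 3:
                   L          J          A
  I          0.01179     0.4801     0.5147
  C         0.001638  -0.001638 -5.4608e-04
  E          0.01343     0.4784     0.5142
  solve Keq expr → x = -5.4608e-04; check Q = 2.3250e+04

[J]_eq = 0.4784 M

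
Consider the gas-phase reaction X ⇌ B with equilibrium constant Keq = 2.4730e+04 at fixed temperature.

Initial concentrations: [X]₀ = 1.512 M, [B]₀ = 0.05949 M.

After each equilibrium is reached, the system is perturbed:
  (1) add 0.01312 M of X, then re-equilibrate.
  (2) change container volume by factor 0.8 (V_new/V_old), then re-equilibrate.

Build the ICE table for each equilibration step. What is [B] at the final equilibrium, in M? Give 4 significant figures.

Q₀ = 0.03935 vs Keq = 2.4730e+04 ⇒ Q<K, forward
Step 1:
                  X         B
  init        1.512   0.05949
  Δ          -1.512     1.512
  eq      6.3543e-05     1.571
  solve Keq expr → x = 1.512; check Q = 2.4730e+04
Then add 0.01312 M of X.
Step 2:
                  X         B
  init      0.01318     1.571
  Δ        -0.01312   0.01312
  eq      6.4074e-05     1.585
  solve Keq expr → x = 0.01312; check Q = 2.4730e+04
Then change container volume by factor 0.8 (V_new/V_old).
Step 3:
                  X         B
  init    8.0092e-05     1.981
  Δ               0         0
  eq      8.0092e-05     1.981
  solve Keq expr → x = 0; check Q = 2.4730e+04

[B]_eq = 1.981 M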